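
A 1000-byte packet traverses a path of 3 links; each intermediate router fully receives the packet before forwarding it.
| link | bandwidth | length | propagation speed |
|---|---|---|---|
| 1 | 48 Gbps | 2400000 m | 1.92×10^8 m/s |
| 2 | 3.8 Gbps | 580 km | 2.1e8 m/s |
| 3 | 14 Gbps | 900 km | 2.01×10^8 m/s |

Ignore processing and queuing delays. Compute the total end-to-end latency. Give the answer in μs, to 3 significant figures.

19700 μs

L = 1000 × 8 = 8000 bits.
Transmission delays (L/R per hop): 0.166667, 2.10526, 0.571429 μs; sum = 2.84336 μs.
Propagation delays (d/s per hop): 12500, 2761.9, 4477.61 μs; sum = 19739.5 μs.
End-to-end = 19700 μs.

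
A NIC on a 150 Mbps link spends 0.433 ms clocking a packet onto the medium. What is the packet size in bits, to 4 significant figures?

64950 bits

L = R × t_tx = 150000000 b/s × 0.000433 s = 64950 bits.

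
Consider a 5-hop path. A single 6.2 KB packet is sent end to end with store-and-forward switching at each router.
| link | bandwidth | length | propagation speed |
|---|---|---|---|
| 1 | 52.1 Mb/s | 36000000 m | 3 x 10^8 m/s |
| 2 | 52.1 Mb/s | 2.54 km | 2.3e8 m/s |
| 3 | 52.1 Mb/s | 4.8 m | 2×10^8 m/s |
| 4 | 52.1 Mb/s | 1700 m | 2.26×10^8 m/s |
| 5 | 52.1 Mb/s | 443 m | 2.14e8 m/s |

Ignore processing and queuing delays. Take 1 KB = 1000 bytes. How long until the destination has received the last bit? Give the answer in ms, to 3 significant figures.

125 ms

L = 49600 bits.
Transmission delay per hop = L/R = 49600/52100000 = 0.952015 ms; 5 hops → 4.76008 ms.
Propagation delays (d/s per hop): 120, 0.0110435, 2.4e-05, 0.00752212, 0.00207009 ms; sum = 120.021 ms.
End-to-end = 125 ms.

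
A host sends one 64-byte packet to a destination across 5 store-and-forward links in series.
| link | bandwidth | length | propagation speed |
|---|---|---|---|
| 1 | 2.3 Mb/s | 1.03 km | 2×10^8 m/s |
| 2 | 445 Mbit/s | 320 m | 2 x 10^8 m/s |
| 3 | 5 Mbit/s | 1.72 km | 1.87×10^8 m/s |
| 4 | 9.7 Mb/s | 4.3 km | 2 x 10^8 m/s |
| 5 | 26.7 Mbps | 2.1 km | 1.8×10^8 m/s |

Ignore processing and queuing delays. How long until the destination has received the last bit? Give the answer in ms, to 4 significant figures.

0.4472 ms

L = 64 × 8 = 512 bits.
Transmission delays (L/R per hop): 0.222609, 0.00115056, 0.1024, 0.0527835, 0.019176 ms; sum = 0.398119 ms.
Propagation delays (d/s per hop): 0.00515, 0.0016, 0.00919786, 0.0215, 0.0116667 ms; sum = 0.0491145 ms.
End-to-end = 0.4472 ms.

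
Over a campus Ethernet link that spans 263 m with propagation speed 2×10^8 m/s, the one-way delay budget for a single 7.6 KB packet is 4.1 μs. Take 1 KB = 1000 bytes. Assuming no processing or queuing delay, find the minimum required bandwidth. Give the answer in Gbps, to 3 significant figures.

L = 60800 bits.
Propagation delay = 263 / 200000000 = 1.315 μs.
Transmission budget = 4.1 − 1.315 = 2.785 μs.
R ≥ L / t_tx = 60800 bits / 2.785e-06 s = 21.8 Gbps.

21.8 Gbps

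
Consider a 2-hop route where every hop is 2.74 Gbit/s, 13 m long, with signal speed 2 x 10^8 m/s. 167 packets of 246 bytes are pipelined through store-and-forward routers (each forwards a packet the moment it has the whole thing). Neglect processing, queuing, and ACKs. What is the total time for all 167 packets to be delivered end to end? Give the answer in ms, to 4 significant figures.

Per-hop transmission t_tx = L/R = 1968/2740000000 = 0.000718248 ms.
Per-hop propagation t_prop = 13/200000000 = 6.5e-05 ms.
Pipeline fill: first packet needs 2·t_tx to clear all hops; remaining 166 packets each add one t_tx.
Total = (2+167-1)·t_tx + 2·t_prop = 168·0.000718248 + 2·6.5e-05 = 0.1208 ms.

0.1208 ms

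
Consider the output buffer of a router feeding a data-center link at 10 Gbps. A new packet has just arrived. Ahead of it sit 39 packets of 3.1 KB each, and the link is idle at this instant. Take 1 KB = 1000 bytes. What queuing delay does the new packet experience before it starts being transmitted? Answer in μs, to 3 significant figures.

96.7 μs

Each queued packet: L/R = 24800/10000000000 = 2.48 μs.
39 queued → 96.72 μs.
Queuing delay = 96.7 μs.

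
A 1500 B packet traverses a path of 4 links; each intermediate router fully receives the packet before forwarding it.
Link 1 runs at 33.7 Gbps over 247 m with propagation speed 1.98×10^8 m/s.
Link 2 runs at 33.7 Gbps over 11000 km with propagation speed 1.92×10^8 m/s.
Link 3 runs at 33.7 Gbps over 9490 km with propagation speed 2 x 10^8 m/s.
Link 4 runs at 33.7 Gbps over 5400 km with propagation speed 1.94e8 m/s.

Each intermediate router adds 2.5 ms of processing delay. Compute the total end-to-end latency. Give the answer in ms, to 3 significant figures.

L = 1500 × 8 = 12000 bits.
Transmission delay per hop = L/R = 12000/3.37e+10 = 0.000356083 ms; 4 hops → 0.00142433 ms.
Propagation delays (d/s per hop): 0.00124747, 57.2917, 47.45, 27.8351 ms; sum = 132.578 ms.
Processing at 3 router(s): 3 × 2.5 ms = 7.5 ms.
End-to-end = 140 ms.

140 ms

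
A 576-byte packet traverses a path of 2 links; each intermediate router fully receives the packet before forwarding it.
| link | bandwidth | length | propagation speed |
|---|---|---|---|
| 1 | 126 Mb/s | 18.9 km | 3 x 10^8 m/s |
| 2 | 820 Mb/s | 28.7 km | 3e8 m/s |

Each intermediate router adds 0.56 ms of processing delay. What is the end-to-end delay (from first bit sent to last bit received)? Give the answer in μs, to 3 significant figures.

761 μs

L = 576 × 8 = 4608 bits.
Transmission delays (L/R per hop): 36.5714, 5.61951 μs; sum = 42.1909 μs.
Propagation delays (d/s per hop): 63, 95.6667 μs; sum = 158.667 μs.
Processing at 1 router(s): 1 × 0.56 ms = 560 μs.
End-to-end = 761 μs.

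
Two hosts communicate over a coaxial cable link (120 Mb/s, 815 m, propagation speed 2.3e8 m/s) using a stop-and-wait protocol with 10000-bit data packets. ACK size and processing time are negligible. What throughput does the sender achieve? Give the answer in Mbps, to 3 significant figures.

t_tx = L/R = 10000/120000000 = 8.33333e-05 s.
t_prop = 815/2.3e+08 = 3.54348e-06 s; RTT = 7.08696e-06 s.
Cycle = t_tx + RTT = 9.04203e-05 s.
Throughput = L / cycle = 10000 / 9.04203e-05 = 111 Mbps.

111 Mbps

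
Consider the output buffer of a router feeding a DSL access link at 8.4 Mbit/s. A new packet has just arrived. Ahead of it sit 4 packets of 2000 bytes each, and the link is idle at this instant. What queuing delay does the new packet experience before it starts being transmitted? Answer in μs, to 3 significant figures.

Each queued packet: L/R = 16000/8400000 = 1904.76 μs.
4 queued → 7619.05 μs.
Queuing delay = 7620 μs.

7620 μs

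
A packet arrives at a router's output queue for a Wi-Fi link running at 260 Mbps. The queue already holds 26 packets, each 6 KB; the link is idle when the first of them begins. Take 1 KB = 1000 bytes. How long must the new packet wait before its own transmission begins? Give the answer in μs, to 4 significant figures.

Each queued packet: L/R = 48000/260000000 = 184.615 μs.
26 queued → 4800 μs.
Queuing delay = 4800 μs.

4800 μs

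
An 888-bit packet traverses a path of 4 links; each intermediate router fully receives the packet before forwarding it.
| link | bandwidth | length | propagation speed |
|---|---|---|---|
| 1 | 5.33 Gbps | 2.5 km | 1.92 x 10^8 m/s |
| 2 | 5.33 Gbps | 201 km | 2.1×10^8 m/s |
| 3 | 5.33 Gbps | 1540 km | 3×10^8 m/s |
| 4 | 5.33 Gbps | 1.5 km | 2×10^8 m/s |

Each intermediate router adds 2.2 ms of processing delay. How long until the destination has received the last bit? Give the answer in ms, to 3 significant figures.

12.7 ms

Transmission delay per hop = L/R = 888/5330000000 = 0.000166604 ms; 4 hops → 0.000666417 ms.
Propagation delays (d/s per hop): 0.0130208, 0.957143, 5.13333, 0.0075 ms; sum = 6.111 ms.
Processing at 3 router(s): 3 × 2.2 ms = 6.6 ms.
End-to-end = 12.7 ms.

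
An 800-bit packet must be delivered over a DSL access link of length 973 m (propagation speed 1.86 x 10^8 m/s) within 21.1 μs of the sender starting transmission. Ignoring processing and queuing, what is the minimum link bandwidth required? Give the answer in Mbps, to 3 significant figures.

Propagation delay = 973 / 186000000 = 5.23118 μs.
Transmission budget = 21.1 − 5.23118 = 15.8688 μs.
R ≥ L / t_tx = 800 bits / 1.58688e-05 s = 50.4 Mbps.

50.4 Mbps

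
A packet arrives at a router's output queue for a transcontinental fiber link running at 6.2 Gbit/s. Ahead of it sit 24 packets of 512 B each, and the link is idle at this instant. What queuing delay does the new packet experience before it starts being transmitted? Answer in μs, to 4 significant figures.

Each queued packet: L/R = 4096/6200000000 = 0.660645 μs.
24 queued → 15.8555 μs.
Queuing delay = 15.86 μs.

15.86 μs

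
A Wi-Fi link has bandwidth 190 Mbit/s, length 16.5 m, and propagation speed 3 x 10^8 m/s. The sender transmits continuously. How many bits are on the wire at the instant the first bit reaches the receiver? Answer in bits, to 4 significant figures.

Propagation delay = 16.5 / 300000000 = 5.5e-08 s.
BDP = R × t_prop = 190000000 × 5.5e-08 = 10.45 bits.

10.45 bits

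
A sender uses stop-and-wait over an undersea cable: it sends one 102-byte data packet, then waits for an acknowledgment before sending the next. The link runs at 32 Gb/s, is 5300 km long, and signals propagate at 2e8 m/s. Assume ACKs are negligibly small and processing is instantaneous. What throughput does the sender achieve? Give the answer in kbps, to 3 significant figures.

15.4 kbps

t_tx = L/R = 816/32000000000 = 2.55e-08 s.
t_prop = 5300000/200000000 = 0.0265 s; RTT = 0.053 s.
Cycle = t_tx + RTT = 0.053 s.
Throughput = L / cycle = 816 / 0.053 = 15.4 kbps.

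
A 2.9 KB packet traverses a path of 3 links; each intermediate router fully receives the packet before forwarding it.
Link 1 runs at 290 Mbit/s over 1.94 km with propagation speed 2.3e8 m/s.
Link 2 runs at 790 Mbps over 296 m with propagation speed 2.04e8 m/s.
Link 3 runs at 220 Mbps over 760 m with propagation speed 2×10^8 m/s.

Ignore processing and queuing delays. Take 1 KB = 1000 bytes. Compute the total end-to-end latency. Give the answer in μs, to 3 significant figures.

L = 23200 bits.
Transmission delays (L/R per hop): 80, 29.3671, 105.455 μs; sum = 214.822 μs.
Propagation delays (d/s per hop): 8.43478, 1.45098, 3.8 μs; sum = 13.6858 μs.
End-to-end = 229 μs.

229 μs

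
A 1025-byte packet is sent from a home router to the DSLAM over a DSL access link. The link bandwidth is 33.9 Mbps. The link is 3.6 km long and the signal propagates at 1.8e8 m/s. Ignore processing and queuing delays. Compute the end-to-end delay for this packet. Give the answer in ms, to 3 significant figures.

0.262 ms

L = 1025 × 8 = 8200 bits.
Transmission delay = L/R = 8200 / 33900000 = 0.241888 ms.
Propagation delay = d/s = 3600 m / 180000000 m/s = 0.02 ms.
Total = 0.262 ms.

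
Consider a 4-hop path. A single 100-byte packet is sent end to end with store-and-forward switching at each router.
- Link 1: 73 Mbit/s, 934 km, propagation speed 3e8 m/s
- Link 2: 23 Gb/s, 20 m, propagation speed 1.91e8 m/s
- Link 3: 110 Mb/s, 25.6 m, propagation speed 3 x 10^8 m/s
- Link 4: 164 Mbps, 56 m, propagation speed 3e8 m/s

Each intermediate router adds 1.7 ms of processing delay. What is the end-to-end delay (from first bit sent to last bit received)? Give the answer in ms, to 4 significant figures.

8.237 ms

L = 100 × 8 = 800 bits.
Transmission delays (L/R per hop): 0.0109589, 3.47826e-05, 0.00727273, 0.00487805 ms; sum = 0.0231445 ms.
Propagation delays (d/s per hop): 3.11333, 0.000104712, 8.53333e-05, 0.000186667 ms; sum = 3.11371 ms.
Processing at 3 router(s): 3 × 1.7 ms = 5.1 ms.
End-to-end = 8.237 ms.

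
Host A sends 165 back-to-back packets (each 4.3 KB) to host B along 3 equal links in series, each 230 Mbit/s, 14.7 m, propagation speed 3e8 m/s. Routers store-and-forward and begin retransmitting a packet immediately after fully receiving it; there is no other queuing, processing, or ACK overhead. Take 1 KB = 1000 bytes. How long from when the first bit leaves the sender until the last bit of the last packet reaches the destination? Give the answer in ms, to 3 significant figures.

Per-hop transmission t_tx = L/R = 34400/230000000 = 0.149565 ms.
Per-hop propagation t_prop = 14.7/300000000 = 4.9e-05 ms.
Pipeline fill: first packet needs 3·t_tx to clear all hops; remaining 164 packets each add one t_tx.
Total = (3+165-1)·t_tx + 3·t_prop = 167·0.149565 + 3·4.9e-05 = 25.0 ms.

25.0 ms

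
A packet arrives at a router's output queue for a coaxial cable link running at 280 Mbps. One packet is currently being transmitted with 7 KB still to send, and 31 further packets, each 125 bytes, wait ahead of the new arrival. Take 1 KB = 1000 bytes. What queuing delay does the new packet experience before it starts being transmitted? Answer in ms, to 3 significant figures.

Each queued packet: L/R = 1000/280000000 = 0.00357143 ms.
31 queued → 0.110714 ms.
Plus remaining 56000 bits of current packet: 0.2 ms.
Queuing delay = 0.311 ms.

0.311 ms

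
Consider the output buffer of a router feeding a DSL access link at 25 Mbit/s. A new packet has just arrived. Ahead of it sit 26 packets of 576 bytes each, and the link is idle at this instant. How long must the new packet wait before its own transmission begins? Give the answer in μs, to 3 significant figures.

4790 μs

Each queued packet: L/R = 4608/25000000 = 184.32 μs.
26 queued → 4792.32 μs.
Queuing delay = 4790 μs.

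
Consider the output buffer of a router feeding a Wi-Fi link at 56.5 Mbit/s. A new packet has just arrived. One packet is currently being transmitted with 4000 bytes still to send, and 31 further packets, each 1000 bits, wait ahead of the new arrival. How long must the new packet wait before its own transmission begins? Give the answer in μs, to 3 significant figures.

Each queued packet: L/R = 1000/56500000 = 17.6991 μs.
31 queued → 548.673 μs.
Plus remaining 32000 bits of current packet: 566.372 μs.
Queuing delay = 1120 μs.

1120 μs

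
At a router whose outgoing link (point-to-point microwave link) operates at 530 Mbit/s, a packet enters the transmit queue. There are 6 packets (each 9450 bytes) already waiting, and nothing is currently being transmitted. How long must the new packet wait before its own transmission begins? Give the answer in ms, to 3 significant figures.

Each queued packet: L/R = 75600/530000000 = 0.142642 ms.
6 queued → 0.855849 ms.
Queuing delay = 0.856 ms.

0.856 ms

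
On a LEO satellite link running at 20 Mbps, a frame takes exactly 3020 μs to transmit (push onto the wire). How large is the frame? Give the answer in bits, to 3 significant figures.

L = R × t_tx = 20000000 b/s × 0.00302 s = 60400 bits.

60400 bits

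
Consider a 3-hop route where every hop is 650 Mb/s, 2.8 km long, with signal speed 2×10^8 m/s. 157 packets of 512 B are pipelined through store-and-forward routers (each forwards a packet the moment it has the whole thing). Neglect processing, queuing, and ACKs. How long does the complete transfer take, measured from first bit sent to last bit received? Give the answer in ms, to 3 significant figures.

Per-hop transmission t_tx = L/R = 4096/650000000 = 0.00630154 ms.
Per-hop propagation t_prop = 2800/200000000 = 0.014 ms.
Pipeline fill: first packet needs 3·t_tx to clear all hops; remaining 156 packets each add one t_tx.
Total = (3+157-1)·t_tx + 3·t_prop = 159·0.00630154 + 3·0.014 = 1.04 ms.

1.04 ms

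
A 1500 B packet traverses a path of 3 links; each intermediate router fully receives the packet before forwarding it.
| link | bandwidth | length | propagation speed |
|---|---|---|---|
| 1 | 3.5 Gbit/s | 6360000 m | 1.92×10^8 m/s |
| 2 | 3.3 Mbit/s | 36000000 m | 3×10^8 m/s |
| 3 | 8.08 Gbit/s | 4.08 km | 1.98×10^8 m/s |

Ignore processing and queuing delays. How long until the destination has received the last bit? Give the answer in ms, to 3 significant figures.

L = 1500 × 8 = 12000 bits.
Transmission delays (L/R per hop): 0.00342857, 3.63636, 0.00148515 ms; sum = 3.64128 ms.
Propagation delays (d/s per hop): 33.125, 120, 0.0206061 ms; sum = 153.146 ms.
End-to-end = 157 ms.

157 ms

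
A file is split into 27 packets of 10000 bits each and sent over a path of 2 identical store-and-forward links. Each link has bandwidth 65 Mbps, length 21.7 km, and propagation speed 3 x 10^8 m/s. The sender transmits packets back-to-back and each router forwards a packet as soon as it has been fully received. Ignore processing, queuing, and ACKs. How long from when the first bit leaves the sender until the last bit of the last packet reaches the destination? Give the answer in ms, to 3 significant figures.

4.45 ms

Per-hop transmission t_tx = L/R = 10000/65000000 = 0.153846 ms.
Per-hop propagation t_prop = 21700/300000000 = 0.0723333 ms.
Pipeline fill: first packet needs 2·t_tx to clear all hops; remaining 26 packets each add one t_tx.
Total = (2+27-1)·t_tx + 2·t_prop = 28·0.153846 + 2·0.0723333 = 4.45 ms.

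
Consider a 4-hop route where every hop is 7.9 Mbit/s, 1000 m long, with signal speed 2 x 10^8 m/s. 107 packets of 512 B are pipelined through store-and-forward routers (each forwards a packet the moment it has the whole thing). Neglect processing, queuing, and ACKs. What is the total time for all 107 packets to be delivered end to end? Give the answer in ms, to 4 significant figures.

Per-hop transmission t_tx = L/R = 4096/7900000 = 0.518481 ms.
Per-hop propagation t_prop = 1000/200000000 = 0.005 ms.
Pipeline fill: first packet needs 4·t_tx to clear all hops; remaining 106 packets each add one t_tx.
Total = (4+107-1)·t_tx + 4·t_prop = 110·0.518481 + 4·0.005 = 57.05 ms.

57.05 ms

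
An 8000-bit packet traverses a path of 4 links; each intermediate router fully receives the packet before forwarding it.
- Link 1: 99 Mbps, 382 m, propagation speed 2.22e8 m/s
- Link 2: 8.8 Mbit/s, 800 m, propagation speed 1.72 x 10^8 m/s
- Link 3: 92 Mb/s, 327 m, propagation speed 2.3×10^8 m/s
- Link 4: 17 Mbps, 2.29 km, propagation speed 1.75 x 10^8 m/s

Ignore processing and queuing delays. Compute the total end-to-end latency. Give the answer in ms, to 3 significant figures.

1.57 ms

Transmission delays (L/R per hop): 0.0808081, 0.909091, 0.0869565, 0.470588 ms; sum = 1.54744 ms.
Propagation delays (d/s per hop): 0.00172072, 0.00465116, 0.00142174, 0.0130857 ms; sum = 0.0208793 ms.
End-to-end = 1.57 ms.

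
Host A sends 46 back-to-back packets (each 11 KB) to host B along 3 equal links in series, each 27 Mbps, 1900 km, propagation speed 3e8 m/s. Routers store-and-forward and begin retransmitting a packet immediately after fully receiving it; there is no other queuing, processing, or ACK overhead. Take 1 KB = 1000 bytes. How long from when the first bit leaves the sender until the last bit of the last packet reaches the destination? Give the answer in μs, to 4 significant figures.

Per-hop transmission t_tx = L/R = 88000/27000000 = 3259.26 μs.
Per-hop propagation t_prop = 1900000/300000000 = 6333.33 μs.
Pipeline fill: first packet needs 3·t_tx to clear all hops; remaining 45 packets each add one t_tx.
Total = (3+46-1)·t_tx + 3·t_prop = 48·3259.26 + 3·6333.33 = 175400 μs.

175400 μs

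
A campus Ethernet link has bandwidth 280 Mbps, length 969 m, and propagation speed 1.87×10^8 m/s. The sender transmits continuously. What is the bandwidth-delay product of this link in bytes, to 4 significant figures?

Propagation delay = 969 / 187000000 = 5.18182e-06 s.
BDP = R × t_prop = 280000000 × 5.18182e-06 = 1450.91 bits.
In bytes: 1450.91/8 = 181.4 bytes.

181.4 bytes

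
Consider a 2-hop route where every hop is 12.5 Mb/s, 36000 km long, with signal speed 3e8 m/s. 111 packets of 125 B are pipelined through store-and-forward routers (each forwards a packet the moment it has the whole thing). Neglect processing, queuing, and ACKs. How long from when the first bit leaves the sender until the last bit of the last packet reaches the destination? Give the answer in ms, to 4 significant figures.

249.0 ms

Per-hop transmission t_tx = L/R = 1000/12500000 = 0.08 ms.
Per-hop propagation t_prop = 36000000/300000000 = 120 ms.
Pipeline fill: first packet needs 2·t_tx to clear all hops; remaining 110 packets each add one t_tx.
Total = (2+111-1)·t_tx + 2·t_prop = 112·0.08 + 2·120 = 249.0 ms.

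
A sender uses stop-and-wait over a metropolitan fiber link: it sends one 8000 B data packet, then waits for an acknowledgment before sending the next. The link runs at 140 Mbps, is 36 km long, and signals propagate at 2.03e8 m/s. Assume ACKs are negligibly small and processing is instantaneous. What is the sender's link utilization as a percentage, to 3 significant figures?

t_tx = L/R = 64000/140000000 = 0.000457143 s.
t_prop = 36000/2.03e+08 = 0.00017734 s; RTT = 0.00035468 s.
Cycle = t_tx + RTT = 0.000811823 s.
Utilization = t_tx / cycle = 0.000457143/0.000811823 = 56.3 %.

56.3 %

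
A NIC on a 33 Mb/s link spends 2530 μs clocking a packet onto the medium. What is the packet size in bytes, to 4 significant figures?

10440 bytes

L = R × t_tx = 33000000 b/s × 0.00253 s = 83490 bits.
In bytes: 83490 / 8 = 10440 bytes.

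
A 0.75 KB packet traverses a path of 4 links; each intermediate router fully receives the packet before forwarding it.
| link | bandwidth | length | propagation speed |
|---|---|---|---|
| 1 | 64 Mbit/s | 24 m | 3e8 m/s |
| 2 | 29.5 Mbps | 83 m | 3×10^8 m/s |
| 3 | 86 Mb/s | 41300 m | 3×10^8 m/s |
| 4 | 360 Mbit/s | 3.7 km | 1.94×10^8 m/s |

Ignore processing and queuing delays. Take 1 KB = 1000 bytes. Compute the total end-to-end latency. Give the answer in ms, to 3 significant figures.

L = 6000 bits.
Transmission delays (L/R per hop): 0.09375, 0.20339, 0.0697674, 0.0166667 ms; sum = 0.383574 ms.
Propagation delays (d/s per hop): 8e-05, 0.000276667, 0.137667, 0.0190722 ms; sum = 0.157095 ms.
End-to-end = 0.541 ms.

0.541 ms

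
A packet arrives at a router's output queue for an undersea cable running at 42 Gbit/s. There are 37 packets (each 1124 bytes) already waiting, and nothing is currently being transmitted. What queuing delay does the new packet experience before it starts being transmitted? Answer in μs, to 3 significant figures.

7.92 μs

Each queued packet: L/R = 8992/42000000000 = 0.214095 μs.
37 queued → 7.92152 μs.
Queuing delay = 7.92 μs.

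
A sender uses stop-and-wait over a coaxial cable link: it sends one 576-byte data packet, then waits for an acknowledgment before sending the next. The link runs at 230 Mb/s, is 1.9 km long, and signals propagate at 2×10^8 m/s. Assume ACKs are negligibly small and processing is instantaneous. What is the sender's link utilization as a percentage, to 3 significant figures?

51.3 %

t_tx = L/R = 4608/230000000 = 2.00348e-05 s.
t_prop = 1900/200000000 = 9.5e-06 s; RTT = 1.9e-05 s.
Cycle = t_tx + RTT = 3.90348e-05 s.
Utilization = t_tx / cycle = 2.00348e-05/3.90348e-05 = 51.3 %.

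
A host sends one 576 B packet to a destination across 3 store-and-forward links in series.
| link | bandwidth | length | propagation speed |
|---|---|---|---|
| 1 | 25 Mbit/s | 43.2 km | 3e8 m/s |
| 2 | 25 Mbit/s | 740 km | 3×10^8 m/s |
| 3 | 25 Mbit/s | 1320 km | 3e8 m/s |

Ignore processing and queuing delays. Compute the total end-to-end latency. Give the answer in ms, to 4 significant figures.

L = 576 × 8 = 4608 bits.
Transmission delay per hop = L/R = 4608/25000000 = 0.18432 ms; 3 hops → 0.55296 ms.
Propagation delays (d/s per hop): 0.144, 2.46667, 4.4 ms; sum = 7.01067 ms.
End-to-end = 7.564 ms.

7.564 ms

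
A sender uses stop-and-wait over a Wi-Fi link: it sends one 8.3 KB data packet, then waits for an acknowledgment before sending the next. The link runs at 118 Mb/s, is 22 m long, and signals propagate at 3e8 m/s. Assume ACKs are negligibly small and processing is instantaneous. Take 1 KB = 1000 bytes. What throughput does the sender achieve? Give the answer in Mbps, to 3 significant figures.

118 Mbps

t_tx = L/R = 66400/118000000 = 0.000562712 s.
t_prop = 22/300000000 = 7.33333e-08 s; RTT = 1.46667e-07 s.
Cycle = t_tx + RTT = 0.000562859 s.
Throughput = L / cycle = 66400 / 0.000562859 = 118 Mbps.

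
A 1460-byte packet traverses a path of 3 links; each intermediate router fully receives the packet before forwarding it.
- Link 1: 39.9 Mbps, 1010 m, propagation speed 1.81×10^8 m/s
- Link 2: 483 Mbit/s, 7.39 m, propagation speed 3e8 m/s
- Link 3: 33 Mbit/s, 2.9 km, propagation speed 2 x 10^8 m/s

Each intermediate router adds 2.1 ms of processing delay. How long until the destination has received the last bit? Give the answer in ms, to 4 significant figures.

4.891 ms

L = 1460 × 8 = 11680 bits.
Transmission delays (L/R per hop): 0.292732, 0.0241822, 0.353939 ms; sum = 0.670853 ms.
Propagation delays (d/s per hop): 0.00558011, 2.46333e-05, 0.0145 ms; sum = 0.0201047 ms.
Processing at 2 router(s): 2 × 2.1 ms = 4.2 ms.
End-to-end = 4.891 ms.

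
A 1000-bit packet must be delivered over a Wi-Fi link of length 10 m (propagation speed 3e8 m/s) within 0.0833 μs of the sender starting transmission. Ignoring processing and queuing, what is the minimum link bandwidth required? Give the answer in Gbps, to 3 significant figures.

20.0 Gbps

Propagation delay = 10 / 300000000 = 0.0333333 μs.
Transmission budget = 0.0833 − 0.0333333 = 0.0499667 μs.
R ≥ L / t_tx = 1000 bits / 4.99667e-08 s = 20.0 Gbps.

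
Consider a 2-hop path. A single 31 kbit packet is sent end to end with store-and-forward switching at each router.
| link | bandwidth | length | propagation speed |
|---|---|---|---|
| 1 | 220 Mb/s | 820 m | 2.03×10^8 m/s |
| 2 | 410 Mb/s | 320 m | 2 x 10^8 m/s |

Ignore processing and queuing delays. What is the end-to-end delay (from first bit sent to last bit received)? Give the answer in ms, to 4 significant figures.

L = 31000 bits.
Transmission delays (L/R per hop): 0.140909, 0.0756098 ms; sum = 0.216519 ms.
Propagation delays (d/s per hop): 0.00403941, 0.0016 ms; sum = 0.00563941 ms.
End-to-end = 0.2222 ms.

0.2222 ms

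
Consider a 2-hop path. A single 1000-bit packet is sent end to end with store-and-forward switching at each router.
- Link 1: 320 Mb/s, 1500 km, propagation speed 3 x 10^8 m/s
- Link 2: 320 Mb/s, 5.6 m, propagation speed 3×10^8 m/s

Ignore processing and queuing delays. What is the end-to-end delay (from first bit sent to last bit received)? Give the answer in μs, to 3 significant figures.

Transmission delay per hop = L/R = 1000/320000000 = 3.125 μs; 2 hops → 6.25 μs.
Propagation delays (d/s per hop): 5000, 0.0186667 μs; sum = 5000.02 μs.
End-to-end = 5010 μs.

5010 μs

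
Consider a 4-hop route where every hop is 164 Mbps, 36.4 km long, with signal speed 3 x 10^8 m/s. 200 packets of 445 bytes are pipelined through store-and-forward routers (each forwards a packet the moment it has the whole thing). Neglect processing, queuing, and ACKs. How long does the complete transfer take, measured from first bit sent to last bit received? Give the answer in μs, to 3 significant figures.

4890 μs

Per-hop transmission t_tx = L/R = 3560/164000000 = 21.7073 μs.
Per-hop propagation t_prop = 36400/300000000 = 121.333 μs.
Pipeline fill: first packet needs 4·t_tx to clear all hops; remaining 199 packets each add one t_tx.
Total = (4+200-1)·t_tx + 4·t_prop = 203·21.7073 + 4·121.333 = 4890 μs.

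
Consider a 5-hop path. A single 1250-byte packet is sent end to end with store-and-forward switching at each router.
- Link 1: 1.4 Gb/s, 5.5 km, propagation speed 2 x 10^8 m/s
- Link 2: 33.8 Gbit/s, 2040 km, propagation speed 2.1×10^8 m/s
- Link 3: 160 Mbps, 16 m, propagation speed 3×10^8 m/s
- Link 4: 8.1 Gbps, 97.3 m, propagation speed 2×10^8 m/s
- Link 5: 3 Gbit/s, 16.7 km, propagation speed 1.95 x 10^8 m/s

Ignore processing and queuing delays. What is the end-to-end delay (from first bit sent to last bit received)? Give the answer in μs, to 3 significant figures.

9900 μs

L = 1250 × 8 = 10000 bits.
Transmission delays (L/R per hop): 7.14286, 0.295858, 62.5, 1.23457, 3.33333 μs; sum = 74.5066 μs.
Propagation delays (d/s per hop): 27.5, 9714.29, 0.0533333, 0.4865, 85.641 μs; sum = 9827.97 μs.
End-to-end = 9900 μs.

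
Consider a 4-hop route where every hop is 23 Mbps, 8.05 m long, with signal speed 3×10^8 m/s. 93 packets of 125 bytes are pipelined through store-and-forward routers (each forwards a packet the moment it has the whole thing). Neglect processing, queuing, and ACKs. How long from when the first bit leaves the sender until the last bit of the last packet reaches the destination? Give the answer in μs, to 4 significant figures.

4174 μs

Per-hop transmission t_tx = L/R = 1000/23000000 = 43.4783 μs.
Per-hop propagation t_prop = 8.05/300000000 = 0.0268333 μs.
Pipeline fill: first packet needs 4·t_tx to clear all hops; remaining 92 packets each add one t_tx.
Total = (4+93-1)·t_tx + 4·t_prop = 96·43.4783 + 4·0.0268333 = 4174 μs.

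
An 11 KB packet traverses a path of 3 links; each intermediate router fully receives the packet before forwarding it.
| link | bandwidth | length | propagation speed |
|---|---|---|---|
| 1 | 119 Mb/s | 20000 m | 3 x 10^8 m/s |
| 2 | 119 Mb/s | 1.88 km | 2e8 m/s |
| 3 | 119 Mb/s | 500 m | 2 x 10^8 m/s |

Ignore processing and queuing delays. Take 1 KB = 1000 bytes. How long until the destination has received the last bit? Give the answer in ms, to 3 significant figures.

2.30 ms

L = 88000 bits.
Transmission delay per hop = L/R = 88000/119000000 = 0.739496 ms; 3 hops → 2.21849 ms.
Propagation delays (d/s per hop): 0.0666667, 0.0094, 0.0025 ms; sum = 0.0785667 ms.
End-to-end = 2.30 ms.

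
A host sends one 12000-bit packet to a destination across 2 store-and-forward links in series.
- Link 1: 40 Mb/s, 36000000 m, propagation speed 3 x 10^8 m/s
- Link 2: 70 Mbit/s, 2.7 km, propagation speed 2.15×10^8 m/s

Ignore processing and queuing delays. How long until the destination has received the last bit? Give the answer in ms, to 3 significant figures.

120 ms

Transmission delays (L/R per hop): 0.3, 0.171429 ms; sum = 0.471429 ms.
Propagation delays (d/s per hop): 120, 0.0125581 ms; sum = 120.013 ms.
End-to-end = 120 ms.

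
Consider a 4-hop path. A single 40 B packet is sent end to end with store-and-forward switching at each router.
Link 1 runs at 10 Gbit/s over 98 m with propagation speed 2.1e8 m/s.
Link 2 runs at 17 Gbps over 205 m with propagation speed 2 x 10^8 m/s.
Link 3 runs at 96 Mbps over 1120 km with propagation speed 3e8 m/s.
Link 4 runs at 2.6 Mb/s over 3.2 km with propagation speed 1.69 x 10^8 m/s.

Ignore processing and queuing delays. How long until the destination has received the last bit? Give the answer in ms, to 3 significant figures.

L = 40 × 8 = 320 bits.
Transmission delays (L/R per hop): 3.2e-05, 1.88235e-05, 0.00333333, 0.123077 ms; sum = 0.126461 ms.
Propagation delays (d/s per hop): 0.000466667, 0.001025, 3.73333, 0.0189349 ms; sum = 3.75376 ms.
End-to-end = 3.88 ms.

3.88 ms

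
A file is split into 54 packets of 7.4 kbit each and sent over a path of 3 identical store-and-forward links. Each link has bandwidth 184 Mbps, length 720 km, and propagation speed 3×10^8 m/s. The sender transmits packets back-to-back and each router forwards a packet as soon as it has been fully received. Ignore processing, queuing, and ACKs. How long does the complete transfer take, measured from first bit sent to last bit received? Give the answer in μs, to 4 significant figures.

9452 μs

Per-hop transmission t_tx = L/R = 7400/184000000 = 40.2174 μs.
Per-hop propagation t_prop = 720000/300000000 = 2400 μs.
Pipeline fill: first packet needs 3·t_tx to clear all hops; remaining 53 packets each add one t_tx.
Total = (3+54-1)·t_tx + 3·t_prop = 56·40.2174 + 3·2400 = 9452 μs.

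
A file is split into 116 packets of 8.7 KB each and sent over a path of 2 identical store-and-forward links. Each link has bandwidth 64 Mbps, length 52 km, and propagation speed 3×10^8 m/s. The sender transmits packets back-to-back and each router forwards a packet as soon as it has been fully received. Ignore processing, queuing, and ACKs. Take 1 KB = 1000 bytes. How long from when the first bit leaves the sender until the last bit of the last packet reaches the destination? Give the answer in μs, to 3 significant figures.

Per-hop transmission t_tx = L/R = 69600/64000000 = 1087.5 μs.
Per-hop propagation t_prop = 52000/300000000 = 173.333 μs.
Pipeline fill: first packet needs 2·t_tx to clear all hops; remaining 115 packets each add one t_tx.
Total = (2+116-1)·t_tx + 2·t_prop = 117·1087.5 + 2·173.333 = 128000 μs.

128000 μs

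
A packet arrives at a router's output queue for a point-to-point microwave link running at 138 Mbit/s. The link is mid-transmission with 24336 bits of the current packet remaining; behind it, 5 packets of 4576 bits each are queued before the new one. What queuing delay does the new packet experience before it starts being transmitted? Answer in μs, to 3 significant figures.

342 μs

Each queued packet: L/R = 4576/138000000 = 33.1594 μs.
5 queued → 165.797 μs.
Plus remaining 24336 bits of current packet: 176.348 μs.
Queuing delay = 342 μs.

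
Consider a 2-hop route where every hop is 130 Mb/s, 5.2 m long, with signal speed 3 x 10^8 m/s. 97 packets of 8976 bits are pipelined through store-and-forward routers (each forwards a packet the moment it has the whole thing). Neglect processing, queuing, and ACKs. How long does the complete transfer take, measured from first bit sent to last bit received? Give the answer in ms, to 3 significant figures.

6.77 ms

Per-hop transmission t_tx = L/R = 8976/130000000 = 0.0690462 ms.
Per-hop propagation t_prop = 5.2/300000000 = 1.73333e-05 ms.
Pipeline fill: first packet needs 2·t_tx to clear all hops; remaining 96 packets each add one t_tx.
Total = (2+97-1)·t_tx + 2·t_prop = 98·0.0690462 + 2·1.73333e-05 = 6.77 ms.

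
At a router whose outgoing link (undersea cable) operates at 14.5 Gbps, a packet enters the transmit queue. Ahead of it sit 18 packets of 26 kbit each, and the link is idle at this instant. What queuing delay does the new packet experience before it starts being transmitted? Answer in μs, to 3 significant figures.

Each queued packet: L/R = 26000/14500000000 = 1.7931 μs.
18 queued → 32.2759 μs.
Queuing delay = 32.3 μs.

32.3 μs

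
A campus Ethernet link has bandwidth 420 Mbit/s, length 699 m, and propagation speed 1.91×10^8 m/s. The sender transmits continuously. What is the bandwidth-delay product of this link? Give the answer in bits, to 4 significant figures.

Propagation delay = 699 / 191000000 = 3.65969e-06 s.
BDP = R × t_prop = 420000000 × 3.65969e-06 = 1537.07 bits.

1537 bits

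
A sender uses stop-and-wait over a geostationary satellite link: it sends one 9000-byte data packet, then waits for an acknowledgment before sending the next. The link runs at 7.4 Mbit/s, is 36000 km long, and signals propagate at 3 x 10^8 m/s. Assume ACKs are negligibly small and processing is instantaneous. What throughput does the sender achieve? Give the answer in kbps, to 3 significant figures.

288 kbps

t_tx = L/R = 72000/7400000 = 0.00972973 s.
t_prop = 36000000/300000000 = 0.12 s; RTT = 0.24 s.
Cycle = t_tx + RTT = 0.24973 s.
Throughput = L / cycle = 72000 / 0.24973 = 288 kbps.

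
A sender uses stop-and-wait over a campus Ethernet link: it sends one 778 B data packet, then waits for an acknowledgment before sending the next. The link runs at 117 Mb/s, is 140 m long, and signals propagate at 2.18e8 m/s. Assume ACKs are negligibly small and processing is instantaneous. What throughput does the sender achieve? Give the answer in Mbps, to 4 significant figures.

114.2 Mbps

t_tx = L/R = 6224/117000000 = 5.31966e-05 s.
t_prop = 140/2.18e+08 = 6.42202e-07 s; RTT = 1.2844e-06 s.
Cycle = t_tx + RTT = 5.4481e-05 s.
Throughput = L / cycle = 6224 / 5.4481e-05 = 114.2 Mbps.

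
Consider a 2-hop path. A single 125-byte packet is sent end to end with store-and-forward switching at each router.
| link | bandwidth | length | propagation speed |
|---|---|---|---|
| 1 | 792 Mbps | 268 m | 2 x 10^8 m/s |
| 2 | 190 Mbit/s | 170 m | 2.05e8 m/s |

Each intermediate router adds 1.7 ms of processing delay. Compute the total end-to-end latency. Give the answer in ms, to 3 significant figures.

1.71 ms

L = 125 × 8 = 1000 bits.
Transmission delays (L/R per hop): 0.00126263, 0.00526316 ms; sum = 0.00652578 ms.
Propagation delays (d/s per hop): 0.00134, 0.000829268 ms; sum = 0.00216927 ms.
Processing at 1 router(s): 1 × 1.7 ms = 1.7 ms.
End-to-end = 1.71 ms.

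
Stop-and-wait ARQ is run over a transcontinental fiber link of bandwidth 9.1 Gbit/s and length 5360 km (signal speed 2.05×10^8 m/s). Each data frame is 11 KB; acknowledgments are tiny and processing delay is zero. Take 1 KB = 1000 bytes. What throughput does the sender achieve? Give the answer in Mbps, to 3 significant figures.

t_tx = L/R = 88000/9100000000 = 9.67033e-06 s.
t_prop = 5360000/2.05e+08 = 0.0261463 s; RTT = 0.0522927 s.
Cycle = t_tx + RTT = 0.0523024 s.
Throughput = L / cycle = 88000 / 0.0523024 = 1.68 Mbps.

1.68 Mbps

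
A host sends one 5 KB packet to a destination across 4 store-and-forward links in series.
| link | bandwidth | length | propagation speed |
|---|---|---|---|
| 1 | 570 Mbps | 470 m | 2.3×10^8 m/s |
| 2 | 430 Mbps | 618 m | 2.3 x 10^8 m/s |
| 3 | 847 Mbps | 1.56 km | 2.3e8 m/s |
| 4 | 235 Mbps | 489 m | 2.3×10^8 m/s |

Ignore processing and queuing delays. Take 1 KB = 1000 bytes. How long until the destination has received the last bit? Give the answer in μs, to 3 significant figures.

394 μs

L = 40000 bits.
Transmission delays (L/R per hop): 70.1754, 93.0233, 47.2255, 170.213 μs; sum = 380.637 μs.
Propagation delays (d/s per hop): 2.04348, 2.68696, 6.78261, 2.12609 μs; sum = 13.6391 μs.
End-to-end = 394 μs.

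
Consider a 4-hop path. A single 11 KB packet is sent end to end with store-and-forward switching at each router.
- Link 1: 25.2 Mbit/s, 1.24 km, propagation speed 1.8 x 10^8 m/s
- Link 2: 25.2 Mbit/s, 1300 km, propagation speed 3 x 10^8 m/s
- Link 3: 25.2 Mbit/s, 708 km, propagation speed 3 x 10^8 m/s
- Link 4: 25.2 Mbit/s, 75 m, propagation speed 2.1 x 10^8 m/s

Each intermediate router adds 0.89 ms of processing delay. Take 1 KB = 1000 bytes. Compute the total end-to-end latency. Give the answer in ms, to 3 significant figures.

23.3 ms

L = 88000 bits.
Transmission delay per hop = L/R = 88000/25200000 = 3.49206 ms; 4 hops → 13.9683 ms.
Propagation delays (d/s per hop): 0.00688889, 4.33333, 2.36, 0.000357143 ms; sum = 6.70058 ms.
Processing at 3 router(s): 3 × 0.89 ms = 2.67 ms.
End-to-end = 23.3 ms.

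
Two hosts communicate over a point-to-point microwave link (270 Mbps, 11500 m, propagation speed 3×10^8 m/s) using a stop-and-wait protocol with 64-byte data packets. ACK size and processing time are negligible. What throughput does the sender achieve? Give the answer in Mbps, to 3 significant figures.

t_tx = L/R = 512/270000000 = 1.8963e-06 s.
t_prop = 11500/300000000 = 3.83333e-05 s; RTT = 7.66667e-05 s.
Cycle = t_tx + RTT = 7.8563e-05 s.
Throughput = L / cycle = 512 / 7.8563e-05 = 6.52 Mbps.

6.52 Mbps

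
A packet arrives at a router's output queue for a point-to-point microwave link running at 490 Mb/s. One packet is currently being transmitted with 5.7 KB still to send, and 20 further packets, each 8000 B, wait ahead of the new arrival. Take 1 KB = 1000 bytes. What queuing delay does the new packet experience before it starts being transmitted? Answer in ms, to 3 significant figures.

2.71 ms

Each queued packet: L/R = 64000/490000000 = 0.130612 ms.
20 queued → 2.61224 ms.
Plus remaining 45600 bits of current packet: 0.0930612 ms.
Queuing delay = 2.71 ms.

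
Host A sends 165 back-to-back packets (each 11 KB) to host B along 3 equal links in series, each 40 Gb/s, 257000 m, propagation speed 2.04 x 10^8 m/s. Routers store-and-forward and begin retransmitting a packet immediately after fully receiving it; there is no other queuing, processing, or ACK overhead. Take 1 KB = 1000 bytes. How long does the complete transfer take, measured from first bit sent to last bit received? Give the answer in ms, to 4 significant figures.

4.147 ms

Per-hop transmission t_tx = L/R = 88000/40000000000 = 0.0022 ms.
Per-hop propagation t_prop = 257000/204000000 = 1.2598 ms.
Pipeline fill: first packet needs 3·t_tx to clear all hops; remaining 164 packets each add one t_tx.
Total = (3+165-1)·t_tx + 3·t_prop = 167·0.0022 + 3·1.2598 = 4.147 ms.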